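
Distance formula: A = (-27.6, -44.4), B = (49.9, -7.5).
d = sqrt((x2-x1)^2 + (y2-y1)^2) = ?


dx = 49.9 + 27.6 = 77.5
dy = -7.5 + 44.4 = 36.9
d = sqrt(6006.25 + 1361.61) = sqrt(7367.86) = 85.8362

85.8362


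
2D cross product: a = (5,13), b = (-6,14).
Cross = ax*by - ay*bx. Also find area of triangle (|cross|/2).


cross = 5*14 - 13*(-6) = 70 + 78 = 148
Triangle area = |148|/2 = 148/2 = 74.0000

cross = 148, triangle area = 74.0000


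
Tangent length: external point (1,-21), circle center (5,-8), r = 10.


d = sqrt((1-5)^2 + (-21+ 8)^2) = sqrt(16+169) = 13.6015
L = sqrt(185.0000 - 100) = sqrt(85.0000) = 9.2195

9.2195


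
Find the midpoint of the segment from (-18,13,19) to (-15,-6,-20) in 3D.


Mx = (-18- 15)/2 = -16.5000
My = (13- 6)/2 = 3.5000
Mz = (19- 20)/2 = -0.5000

M = (-16.5000, 3.5000, -0.5000)


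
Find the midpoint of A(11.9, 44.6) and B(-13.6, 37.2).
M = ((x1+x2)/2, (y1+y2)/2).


Mx = (11.9 - 13.6)/2 = -1.7/2 = -0.8500
My = (44.6 + 37.2)/2 = 81.8/2 = 40.9000

(-0.8500, 40.9000)


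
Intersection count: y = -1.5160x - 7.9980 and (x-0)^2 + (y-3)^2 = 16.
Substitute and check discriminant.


Substitute y = -1.5160x - 7.9980: (x-0)^2 + (-1.5160x- 7.9980-3)^2 = 16
Expand to Ax^2 + Bx + C = 0, where b-k = -10.998
A = 1+m^2 = 3.298256
B = 2(m(b-k) - h) = 2(-1.5160*(-10.998) - 0) = 33.345936
C = h^2 + (b-k)^2 - r^2 = 0 + 120.956004 - 16 = 104.956004
disc = B^2-4AC = 1111.9514 - 1384.6871 = -272.7357
disc < 0

0 intersection points


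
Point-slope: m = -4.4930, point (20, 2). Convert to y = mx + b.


y - 2 = -4.4930(x - 20)
y = -4.4930x + 2 + 4.4930*20
y = -4.4930x + 91.8600

y = -4.4930x + 91.8600


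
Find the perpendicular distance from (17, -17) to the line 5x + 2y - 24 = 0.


|5*17 + 2*(-17) - 24| = |27| = 27
sqrt(25 + 4) = sqrt(29) = 5.3852
d = 27/sqrt(29) = 5.0138

5.0138


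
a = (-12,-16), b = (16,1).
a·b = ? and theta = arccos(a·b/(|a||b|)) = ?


a·b = -12*16 - 16*1 = -192 - 16 = -208
|a| = sqrt(144+256) = 20.0000
|b| = sqrt(256+1) = 16.0312
cos(theta) = -208/(sqrt(400)*sqrt(257)) = -208/sqrt(102800) = -0.648734
theta = arccos(-208/sqrt(102800)) = 130.4462 degrees

a·b = -208, theta = 130.4462 deg


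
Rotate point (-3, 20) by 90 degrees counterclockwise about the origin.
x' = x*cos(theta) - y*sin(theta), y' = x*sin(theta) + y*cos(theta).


cos(90) = 0, sin(90) = 1
x' = -3*0 - 20*1 = -20
y' = -3*1 + 20*0 = -3

(-20, -3)


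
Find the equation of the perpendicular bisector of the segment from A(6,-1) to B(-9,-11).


Midpoint = (-1.5, -6)
Slope of AB = dy/dx = -10/(-15) = 0.6667
Perp slope = -dx/dy = -15/10 = -1.5000
b = My - (perp slope)*Mx = -6 + (-15*(-1.5))/(-10) = -6 - 2.2500 = -8.2500

y = -1.5000x - 8.2500


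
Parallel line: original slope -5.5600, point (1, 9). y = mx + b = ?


Parallel lines have equal slopes.
m2 = -5.5600
b2 = 9 + 5.5600*1 = 14.5600

y = -5.5600x + 14.5600


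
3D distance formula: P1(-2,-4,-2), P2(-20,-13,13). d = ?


dx=-18, dy=-9, dz=15
d = sqrt(324+81+225) = sqrt(630) = 25.0998

25.0998


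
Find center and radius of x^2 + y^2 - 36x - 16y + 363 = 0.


h = -D/2 = 36/2 = 18
k = -E/2 = 16/2 = 8
r^2 = h^2 + k^2 - F = 324 + 64 - 363 = 25
r = 5

Center (18, 8), radius = 5


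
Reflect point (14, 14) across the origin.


Reflection rule for origin: (-x, -y)
(14, 14) -> (-14, -14)

(-14, -14)


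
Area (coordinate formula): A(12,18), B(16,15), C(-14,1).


12*(15-1) = 168
16*(1-18) = -272
-14*(18-15) = -42
sum = -146
Area = |-146|/2 = 73.0000

73.0000 sq units


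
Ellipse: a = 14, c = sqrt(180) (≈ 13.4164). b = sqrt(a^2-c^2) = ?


b^2 = 14^2 - (sqrt(180))^2 = 196 - 180 = 16
b = sqrt(16) = 4

b = 4


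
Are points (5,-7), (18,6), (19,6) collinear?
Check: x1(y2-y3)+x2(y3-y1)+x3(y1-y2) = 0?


5*(6-6) + 18*(6+ 7) + 19*(-7-6)
= 0 + 234 - 247 = -13

No, not collinear (determinant = -13)


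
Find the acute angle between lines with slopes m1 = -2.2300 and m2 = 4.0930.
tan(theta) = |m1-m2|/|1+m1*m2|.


m1-m2 = -6.323
1+m1*m2 = -8.12739
tan(theta) = |-6.323/(-8.12739)| = 0.777987
theta = arctan(|-6.323/(-8.12739)|) = 37.8824 degrees (acute angle)

37.8824 degrees


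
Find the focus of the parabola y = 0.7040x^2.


a = 0.7040
4a = 2.8160
focus = (0, 1/2.8160) = (0, 0.3551)

Focus = (0, 0.3551)


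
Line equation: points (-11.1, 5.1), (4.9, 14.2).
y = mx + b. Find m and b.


m = (9.1)/(16.0) = 0.5687
b = y1 - m*x1 = 5.1 - (9.1*(-11.1))/(16.0) = 5.1 + 6.3131 = 11.4131

y = 0.5687x + 11.4131


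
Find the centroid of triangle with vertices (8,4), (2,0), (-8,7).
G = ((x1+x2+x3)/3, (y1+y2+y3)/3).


Gx = (8+2- 8)/3 = 2/3 = 0.6667
Gy = (4+0+7)/3 = 11/3 = 3.6667

G = (0.6667, 3.6667)


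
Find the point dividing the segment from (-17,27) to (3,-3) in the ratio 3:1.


Px = (3*3 + 1*(-17))/4 = -8/4 = -2.0000
Py = (3*(-3) + 1*27)/4 = 18/4 = 4.5000

P = (-2.0000, 4.5000)


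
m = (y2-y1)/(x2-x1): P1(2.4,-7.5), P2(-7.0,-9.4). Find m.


dy = -9.4 + 7.5 = -1.9
dx = -7.0 - 2.4 = -9.4
m = -1.9/(-9.4) = 0.2021

m = 0.2021


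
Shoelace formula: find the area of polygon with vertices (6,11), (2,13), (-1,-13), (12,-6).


sum(xi*y_{i+1}) = 6*13 + 2*(-13) - 1*(-6) + 12*11 = 190
sum(yi*x_{i+1}) = 11*2 + 13*(-1) - 13*12 - 6*6 = -183
Area = |190 + 183|/2 = 373/2 = 186.5000

186.5000 sq units


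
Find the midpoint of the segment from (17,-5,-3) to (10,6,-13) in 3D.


Mx = (17+10)/2 = 13.5000
My = (-5+6)/2 = 0.5000
Mz = (-3- 13)/2 = -8.0000

M = (13.5000, 0.5000, -8.0000)


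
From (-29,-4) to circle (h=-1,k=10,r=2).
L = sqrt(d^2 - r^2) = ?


d = sqrt((-29+ 1)^2 + (-4-10)^2) = sqrt(784+196) = 31.3050
L = sqrt(980.0000 - 4) = sqrt(976.0000) = 31.2410

31.2410


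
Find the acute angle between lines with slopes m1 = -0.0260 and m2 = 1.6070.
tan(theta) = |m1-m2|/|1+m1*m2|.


m1-m2 = -1.633
1+m1*m2 = 0.958218
tan(theta) = |-1.633/0.958218| = 1.704205
theta = arctan(|-1.633/0.958218|) = 59.5963 degrees (acute angle)

59.5963 degrees


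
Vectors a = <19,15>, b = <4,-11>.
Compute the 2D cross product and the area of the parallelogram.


cross = 19*(-11) - 15*4 = -209 - 60 = -269
Parallelogram area = |-269| = 269

cross = -269, parallelogram area = 269


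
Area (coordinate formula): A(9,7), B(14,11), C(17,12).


9*(11-12) = -9
14*(12-7) = 70
17*(7-11) = -68
sum = -7
Area = |-7|/2 = 3.5000

3.5000 sq units


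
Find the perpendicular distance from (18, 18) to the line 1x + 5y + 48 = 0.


|1*18 + 5*18 + 48| = |156| = 156
sqrt(1 + 25) = sqrt(26) = 5.0990
d = 156/sqrt(26) = 30.5941

30.5941


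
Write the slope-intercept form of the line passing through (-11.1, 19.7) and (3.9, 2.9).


m = (-16.8)/(15.0) = -1.1200
b = y1 - m*x1 = 19.7 - (-16.8*(-11.1))/(15.0) = 19.7 - 12.4320 = 7.2680

y = -1.1200x + 7.2680


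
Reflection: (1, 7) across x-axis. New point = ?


Reflection rule for x-axis: (x, -y)
(1, 7) -> (1, -7)

(1, -7)


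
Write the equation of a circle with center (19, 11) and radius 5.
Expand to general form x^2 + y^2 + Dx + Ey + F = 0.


(x-19)^2 + (y-11)^2 = 5^2
D = -2h = -38, E = -2k = -22
F = h^2+k^2-r^2 = 361+121-25 = 457

x^2 + y^2 - 38x - 22y + 457 = 0


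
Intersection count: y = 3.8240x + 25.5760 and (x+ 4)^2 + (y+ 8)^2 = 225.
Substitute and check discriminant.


Substitute y = 3.8240x + 25.5760: (x+ 4)^2 + (3.8240x+25.5760+ 8)^2 = 225
Expand to Ax^2 + Bx + C = 0, where b-k = 33.576
A = 1+m^2 = 15.622976
B = 2(m(b-k) - h) = 2(3.8240*33.576 + 4) = 264.789248
C = h^2 + (b-k)^2 - r^2 = 16 + 1127.347776 - 225 = 918.347776
disc = B^2-4AC = 70113.3459 - 57389.3011 = 12724.0448
disc > 0

2 intersection points


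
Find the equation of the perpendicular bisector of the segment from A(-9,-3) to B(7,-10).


Midpoint = (-1, -6.5)
Slope of AB = dy/dx = -7/16 = -0.4375
Perp slope = -dx/dy = 16/7 = 2.2857
b = My - (perp slope)*Mx = -6.5 + (16*(-1))/(-7) = -6.5 + 2.2857 = -4.2143

y = 2.2857x - 4.2143


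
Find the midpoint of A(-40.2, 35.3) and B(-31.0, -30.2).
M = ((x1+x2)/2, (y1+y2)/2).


Mx = (-40.2 - 31.0)/2 = -71.2/2 = -35.6000
My = (35.3 - 30.2)/2 = 5.1/2 = 2.5500

(-35.6000, 2.5500)


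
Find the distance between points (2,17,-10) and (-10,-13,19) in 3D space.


dx=-12, dy=-30, dz=29
d = sqrt(144+900+841) = sqrt(1885) = 43.4166

43.4166


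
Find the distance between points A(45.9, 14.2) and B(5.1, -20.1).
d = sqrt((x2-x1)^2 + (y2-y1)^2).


dx = 5.1 - 45.9 = -40.8
dy = -20.1 - 14.2 = -34.3
d = sqrt(1664.64 + 1176.49) = sqrt(2841.13) = 53.3023

53.3023


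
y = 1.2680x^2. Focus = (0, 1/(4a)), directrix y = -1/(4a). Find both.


a = 1.2680
1/(4a) = 0.1972
Focus = (0, 0.1972)
Directrix: y = -0.1972

Focus = (0, 0.1972), Directrix: y = -0.1972


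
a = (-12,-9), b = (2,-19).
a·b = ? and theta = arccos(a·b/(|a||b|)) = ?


a·b = -12*2 - 9*(-19) = -24 + 171 = 147
|a| = sqrt(144+81) = 15.0000
|b| = sqrt(4+361) = 19.1050
cos(theta) = 147/(sqrt(225)*sqrt(365)) = 147/sqrt(82125) = 0.512955
theta = arccos(147/sqrt(82125)) = 59.1391 degrees

a·b = 147, theta = 59.1391 deg


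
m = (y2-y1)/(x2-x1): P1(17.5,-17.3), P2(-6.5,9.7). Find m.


dy = 9.7 + 17.3 = 27.0
dx = -6.5 - 17.5 = -24.0
m = 27.0/(-24.0) = -1.1250

m = -1.1250


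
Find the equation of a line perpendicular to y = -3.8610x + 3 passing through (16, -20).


Perpendicular slope = -1/m1 = -1/(-3.8610) = 0.2590
b2 = y0 - m2*x0 = -20 + 16/(-3.8610) = -20 - 4.1440 = -24.1440

y = 0.2590x - 24.1440


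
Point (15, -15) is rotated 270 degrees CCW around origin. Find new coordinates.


cos(270) = 0, sin(270) = -1
x' = 15*0 + 15*(-1) = -15
y' = 15*(-1) - 15*0 = -15

(-15, -15)


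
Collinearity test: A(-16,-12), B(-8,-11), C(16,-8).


-16*(-11+ 8) - 8*(-8+ 12) + 16*(-12+ 11)
= 48 - 32 - 16 = 0

Yes, collinear (determinant = 0)


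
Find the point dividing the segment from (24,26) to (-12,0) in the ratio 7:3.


Px = (7*(-12) + 3*24)/10 = -12/10 = -1.2000
Py = (7*0 + 3*26)/10 = 78/10 = 7.8000

P = (-1.2000, 7.8000)


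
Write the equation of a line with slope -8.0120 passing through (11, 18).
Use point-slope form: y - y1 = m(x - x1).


y - 18 = -8.0120(x - 11)
y = -8.0120x + 18 + 8.0120*11
y = -8.0120x + 106.1320

y = -8.0120x + 106.1320


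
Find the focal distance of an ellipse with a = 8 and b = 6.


c^2 = 8^2 - 6^2 = 64 - 36 = 28
c = sqrt(28) = 5.2915

c = 5.2915


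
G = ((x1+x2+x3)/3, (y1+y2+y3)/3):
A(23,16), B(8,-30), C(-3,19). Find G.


Gx = (23+8- 3)/3 = 28/3 = 9.3333
Gy = (16- 30+19)/3 = 5/3 = 1.6667

G = (9.3333, 1.6667)


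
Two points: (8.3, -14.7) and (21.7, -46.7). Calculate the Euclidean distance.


dx = 21.7 - 8.3 = 13.4
dy = -46.7 + 14.7 = -32.0
d = sqrt(179.56 + 1024.0) = sqrt(1203.56) = 34.6924

34.6924


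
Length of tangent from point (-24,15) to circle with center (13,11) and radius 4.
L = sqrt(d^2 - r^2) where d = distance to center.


d = sqrt((-24-13)^2 + (15-11)^2) = sqrt(1369+16) = 37.2156
L = sqrt(1385.0000 - 16) = sqrt(1369.0000) = 37.0000

37.0000


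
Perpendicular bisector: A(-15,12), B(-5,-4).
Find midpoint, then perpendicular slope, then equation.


Midpoint = (-10, 4)
Slope of AB = dy/dx = -16/10 = -1.6000
Perp slope = -dx/dy = 10/16 = 0.6250
b = My - (perp slope)*Mx = 4 + (10*(-10))/(-16) = 4 + 6.2500 = 10.2500

y = 0.6250x + 10.2500


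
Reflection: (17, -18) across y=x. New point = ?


Reflection rule for y=x: (y, x)
(17, -18) -> (-18, 17)

(-18, 17)


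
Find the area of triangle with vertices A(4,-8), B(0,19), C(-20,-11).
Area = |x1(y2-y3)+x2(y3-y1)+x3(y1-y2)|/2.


4*(19+ 11) = 120
0*(-11+ 8) = 0
-20*(-8-19) = 540
sum = 660
Area = |660|/2 = 330.0000

330.0000 sq units


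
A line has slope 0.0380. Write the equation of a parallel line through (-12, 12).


Parallel lines have equal slopes.
m2 = 0.0380
b2 = 12 - 0.0380*(-12) = 12.4560

y = 0.0380x + 12.4560


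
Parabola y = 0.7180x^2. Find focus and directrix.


a = 0.7180
1/(4a) = 0.3482
Focus = (0, 0.3482)
Directrix: y = -0.3482

Focus = (0, 0.3482), Directrix: y = -0.3482


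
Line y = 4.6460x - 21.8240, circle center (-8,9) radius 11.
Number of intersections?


Substitute y = 4.6460x - 21.8240: (x+ 8)^2 + (4.6460x- 21.8240-9)^2 = 121
Expand to Ax^2 + Bx + C = 0, where b-k = -30.824
A = 1+m^2 = 22.585316
B = 2(m(b-k) - h) = 2(4.6460*(-30.824) + 8) = -270.416608
C = h^2 + (b-k)^2 - r^2 = 64 + 950.118976 - 121 = 893.118976
disc = B^2-4AC = 73125.1419 - 80685.4972 = -7560.3553
disc < 0

0 intersection points


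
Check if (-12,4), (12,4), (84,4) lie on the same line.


-12*(4-4) + 12*(4-4) + 84*(4-4)
= 0 + 0 + 0 = 0

Yes, collinear (determinant = 0)


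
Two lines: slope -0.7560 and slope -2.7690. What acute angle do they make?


m1-m2 = 2.013
1+m1*m2 = 3.093364
tan(theta) = |2.013/3.093364| = 0.650748
theta = arctan(|2.013/3.093364|) = 33.0540 degrees (acute angle)

33.0540 degrees


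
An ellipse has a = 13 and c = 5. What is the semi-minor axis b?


b^2 = 13^2 - (5)^2 = 169 - 25 = 144
b = sqrt(144) = 12

b = 12


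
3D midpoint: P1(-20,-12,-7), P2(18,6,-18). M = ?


Mx = (-20+18)/2 = -1.0000
My = (-12+6)/2 = -3.0000
Mz = (-7- 18)/2 = -12.5000

M = (-1.0000, -3.0000, -12.5000)


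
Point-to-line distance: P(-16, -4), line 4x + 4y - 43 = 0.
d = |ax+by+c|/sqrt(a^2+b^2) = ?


|4*(-16) + 4*(-4) - 43| = |-123| = 123
sqrt(16 + 16) = sqrt(32) = 5.6569
d = 123/sqrt(32) = 21.7435

21.7435


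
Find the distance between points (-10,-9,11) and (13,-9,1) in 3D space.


dx=23, dy=0, dz=-10
d = sqrt(529+0+100) = sqrt(629) = 25.0799

25.0799


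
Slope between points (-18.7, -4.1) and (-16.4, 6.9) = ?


dy = 6.9 + 4.1 = 11.0
dx = -16.4 + 18.7 = 2.3
m = 11.0/2.3 = 4.7826

m = 4.7826


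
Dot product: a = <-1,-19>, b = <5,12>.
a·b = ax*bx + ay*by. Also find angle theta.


a·b = -1*5 - 19*12 = -5 - 228 = -233
|a| = sqrt(1+361) = 19.0263
|b| = sqrt(25+144) = 13.0000
cos(theta) = -233/(sqrt(362)*sqrt(169)) = -233/sqrt(61178) = -0.942016
theta = arccos(-233/sqrt(61178)) = 160.3929 degrees

a·b = -233, theta = 160.3929 deg


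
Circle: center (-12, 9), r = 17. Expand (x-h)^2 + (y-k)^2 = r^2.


(x+ 12)^2 + (y-9)^2 = 17^2
D = -2h = 24, E = -2k = -18
F = h^2+k^2-r^2 = 144+81-289 = -64

x^2 + y^2 + 24x - 18y - 64 = 0


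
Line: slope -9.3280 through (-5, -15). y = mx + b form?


y + 15 = -9.3280(x + 5)
y = -9.3280x - 15 + 9.3280*(-5)
y = -9.3280x - 61.6400

y = -9.3280x - 61.6400


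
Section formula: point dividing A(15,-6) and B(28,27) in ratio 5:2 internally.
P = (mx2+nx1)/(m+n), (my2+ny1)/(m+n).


Px = (5*28 + 2*15)/7 = 170/7 = 24.2857
Py = (5*27 + 2*(-6))/7 = 123/7 = 17.5714

P = (24.2857, 17.5714)


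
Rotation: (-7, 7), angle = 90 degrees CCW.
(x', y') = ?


cos(90) = 0, sin(90) = 1
x' = -7*0 - 7*1 = -7
y' = -7*1 + 7*0 = -7

(-7, -7)


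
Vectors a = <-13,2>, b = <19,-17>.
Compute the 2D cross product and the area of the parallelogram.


cross = -13*(-17) - 2*19 = 221 - 38 = 183
Parallelogram area = |183| = 183

cross = 183, parallelogram area = 183


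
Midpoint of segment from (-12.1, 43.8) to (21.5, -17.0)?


Mx = (-12.1 + 21.5)/2 = 9.4/2 = 4.7000
My = (43.8 - 17.0)/2 = 26.8/2 = 13.4000

(4.7000, 13.4000)


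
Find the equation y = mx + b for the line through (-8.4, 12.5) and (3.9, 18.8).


m = (6.3)/(12.3) = 0.5122
b = y1 - m*x1 = 12.5 - (6.3*(-8.4))/(12.3) = 12.5 + 4.3024 = 16.8024

y = 0.5122x + 16.8024


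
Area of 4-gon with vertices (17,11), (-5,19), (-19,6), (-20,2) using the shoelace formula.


sum(xi*y_{i+1}) = 17*19 - 5*6 - 19*2 - 20*11 = 35
sum(yi*x_{i+1}) = 11*(-5) + 19*(-19) + 6*(-20) + 2*17 = -502
Area = |35 + 502|/2 = 537/2 = 268.5000

268.5000 sq units


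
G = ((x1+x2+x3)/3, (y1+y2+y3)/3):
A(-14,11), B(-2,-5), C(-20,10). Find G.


Gx = (-14- 2- 20)/3 = -36/3 = -12.0000
Gy = (11- 5+10)/3 = 16/3 = 5.3333

G = (-12.0000, 5.3333)


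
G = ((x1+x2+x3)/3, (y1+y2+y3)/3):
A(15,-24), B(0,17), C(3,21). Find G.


Gx = (15+0+3)/3 = 18/3 = 6.0000
Gy = (-24+17+21)/3 = 14/3 = 4.6667

G = (6.0000, 4.6667)


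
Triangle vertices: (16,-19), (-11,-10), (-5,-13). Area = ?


16*(-10+ 13) = 48
-11*(-13+ 19) = -66
-5*(-19+ 10) = 45
sum = 27
Area = |27|/2 = 13.5000

13.5000 sq units


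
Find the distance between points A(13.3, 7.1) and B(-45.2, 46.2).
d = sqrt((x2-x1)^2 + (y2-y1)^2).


dx = -45.2 - 13.3 = -58.5
dy = 46.2 - 7.1 = 39.1
d = sqrt(3422.25 + 1528.81) = sqrt(4951.06) = 70.3638

70.3638


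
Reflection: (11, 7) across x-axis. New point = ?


Reflection rule for x-axis: (x, -y)
(11, 7) -> (11, -7)

(11, -7)


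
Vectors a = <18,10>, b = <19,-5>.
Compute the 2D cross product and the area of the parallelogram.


cross = 18*(-5) - 10*19 = -90 - 190 = -280
Parallelogram area = |-280| = 280

cross = -280, parallelogram area = 280


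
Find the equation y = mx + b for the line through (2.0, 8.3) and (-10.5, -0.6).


m = (-8.9)/(-12.5) = 0.7120
b = y1 - m*x1 = 8.3 - (-8.9*2.0)/(-12.5) = 8.3 - 1.4240 = 6.8760

y = 0.7120x + 6.8760


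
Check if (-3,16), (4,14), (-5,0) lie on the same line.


-3*(14-0) + 4*(0-16) - 5*(16-14)
= -42 - 64 - 10 = -116

No, not collinear (determinant = -116)


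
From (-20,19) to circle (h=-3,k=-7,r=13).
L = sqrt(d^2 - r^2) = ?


d = sqrt((-20+ 3)^2 + (19+ 7)^2) = sqrt(289+676) = 31.0644
L = sqrt(965.0000 - 169) = sqrt(796.0000) = 28.2135

28.2135


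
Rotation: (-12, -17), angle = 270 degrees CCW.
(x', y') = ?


cos(270) = 0, sin(270) = -1
x' = -12*0 + 17*(-1) = -17
y' = -12*(-1) - 17*0 = 12

(-17, 12)


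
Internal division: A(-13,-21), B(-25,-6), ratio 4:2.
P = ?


Px = (4*(-25) + 2*(-13))/6 = -126/6 = -21.0000
Py = (4*(-6) + 2*(-21))/6 = -66/6 = -11.0000

P = (-21.0000, -11.0000)


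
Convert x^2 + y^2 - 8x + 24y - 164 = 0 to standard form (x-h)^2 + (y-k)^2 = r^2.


h = -D/2 = 8/2 = 4
k = -E/2 = -24/2 = -12
r^2 = h^2 + k^2 - F = 16 + 144 + 164 = 324
r = 18

Center (4, -12), radius = 18


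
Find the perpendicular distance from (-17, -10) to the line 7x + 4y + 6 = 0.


|7*(-17) + 4*(-10) + 6| = |-153| = 153
sqrt(49 + 16) = sqrt(65) = 8.0623
d = 153/sqrt(65) = 18.9773

18.9773


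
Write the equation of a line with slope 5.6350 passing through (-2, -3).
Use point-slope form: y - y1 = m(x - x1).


y + 3 = 5.6350(x + 2)
y = 5.6350x - 3 - 5.6350*(-2)
y = 5.6350x + 8.2700

y = 5.6350x + 8.2700


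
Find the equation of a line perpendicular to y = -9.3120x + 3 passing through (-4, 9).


Perpendicular slope = -1/m1 = -1/(-9.3120) = 0.1074
b2 = y0 - m2*x0 = 9 - 4/(-9.3120) = 9 + 0.4296 = 9.4296

y = 0.1074x + 9.4296


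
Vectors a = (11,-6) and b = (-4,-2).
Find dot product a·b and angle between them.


a·b = 11*(-4) - 6*(-2) = -44 + 12 = -32
|a| = sqrt(121+36) = 12.5300
|b| = sqrt(16+4) = 4.4721
cos(theta) = -32/(sqrt(157)*sqrt(20)) = -32/sqrt(3140) = -0.571064
theta = arccos(-32/sqrt(3140)) = 124.8245 degrees

a·b = -32, theta = 124.8245 deg


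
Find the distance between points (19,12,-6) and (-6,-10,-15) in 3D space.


dx=-25, dy=-22, dz=-9
d = sqrt(625+484+81) = sqrt(1190) = 34.4964

34.4964


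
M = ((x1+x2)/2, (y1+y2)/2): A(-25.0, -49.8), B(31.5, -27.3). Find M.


Mx = (-25.0 + 31.5)/2 = 6.5/2 = 3.2500
My = (-49.8 - 27.3)/2 = -77.1/2 = -38.5500

(3.2500, -38.5500)


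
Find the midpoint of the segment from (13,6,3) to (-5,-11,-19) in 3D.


Mx = (13- 5)/2 = 4.0000
My = (6- 11)/2 = -2.5000
Mz = (3- 19)/2 = -8.0000

M = (4.0000, -2.5000, -8.0000)


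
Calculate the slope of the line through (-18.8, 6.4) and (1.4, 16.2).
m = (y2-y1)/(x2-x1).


dy = 16.2 - 6.4 = 9.8
dx = 1.4 + 18.8 = 20.2
m = 9.8/20.2 = 0.4851

m = 0.4851


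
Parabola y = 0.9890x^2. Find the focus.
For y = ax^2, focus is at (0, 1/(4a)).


a = 0.9890
4a = 3.9560
focus = (0, 1/3.9560) = (0, 0.2528)

Focus = (0, 0.2528)


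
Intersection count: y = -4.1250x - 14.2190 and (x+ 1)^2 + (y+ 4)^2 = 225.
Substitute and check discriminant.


Substitute y = -4.1250x - 14.2190: (x+ 1)^2 + (-4.1250x- 14.2190+ 4)^2 = 225
Expand to Ax^2 + Bx + C = 0, where b-k = -10.219
A = 1+m^2 = 18.015625
B = 2(m(b-k) - h) = 2(-4.1250*(-10.219) + 1) = 86.30675
C = h^2 + (b-k)^2 - r^2 = 1 + 104.427961 - 225 = -119.572039
disc = B^2-4AC = 7448.8551 + 8616.6601 = 16065.5152
disc > 0

2 intersection points


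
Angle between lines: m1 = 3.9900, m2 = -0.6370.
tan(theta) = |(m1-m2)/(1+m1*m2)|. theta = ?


m1-m2 = 4.627
1+m1*m2 = -1.54163
tan(theta) = |4.627/(-1.54163)| = 3.001369
theta = arctan(|4.627/(-1.54163)|) = 71.5729 degrees (acute angle)

71.5729 degrees


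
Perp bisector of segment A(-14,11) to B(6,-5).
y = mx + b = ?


Midpoint = (-4, 3)
Slope of AB = dy/dx = -16/20 = -0.8000
Perp slope = -dx/dy = 20/16 = 1.2500
b = My - (perp slope)*Mx = 3 + (20*(-4))/(-16) = 3 + 5.0000 = 8.0000

y = 1.2500x + 8.0000


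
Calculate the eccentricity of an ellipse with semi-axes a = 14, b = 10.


c = sqrt(196-100) = sqrt(96) = 9.7980
e = c/a = sqrt(96)/14 = 0.6999

e = 0.6999


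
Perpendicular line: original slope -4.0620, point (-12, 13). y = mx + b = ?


Perpendicular slope = -1/m1 = -1/(-4.0620) = 0.2462
b2 = y0 - m2*x0 = 13 - 12/(-4.0620) = 13 + 2.9542 = 15.9542

y = 0.2462x + 15.9542


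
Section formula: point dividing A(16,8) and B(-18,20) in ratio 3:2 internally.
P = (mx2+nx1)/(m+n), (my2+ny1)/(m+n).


Px = (3*(-18) + 2*16)/5 = -22/5 = -4.4000
Py = (3*20 + 2*8)/5 = 76/5 = 15.2000

P = (-4.4000, 15.2000)


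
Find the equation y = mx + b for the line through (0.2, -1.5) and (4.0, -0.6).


m = (0.9)/(3.8) = 0.2368
b = y1 - m*x1 = -1.5 - (0.9*0.2)/(3.8) = -1.5 - 0.0474 = -1.5474

y = 0.2368x - 1.5474


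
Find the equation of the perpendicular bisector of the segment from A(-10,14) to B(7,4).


Midpoint = (-1.5, 9)
Slope of AB = dy/dx = -10/17 = -0.5882
Perp slope = -dx/dy = 17/10 = 1.7000
b = My - (perp slope)*Mx = 9 + (17*(-1.5))/(-10) = 9 + 2.5500 = 11.5500

y = 1.7000x + 11.5500


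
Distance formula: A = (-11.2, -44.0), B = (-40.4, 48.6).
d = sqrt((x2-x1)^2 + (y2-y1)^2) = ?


dx = -40.4 + 11.2 = -29.2
dy = 48.6 + 44.0 = 92.6
d = sqrt(852.64 + 8574.76) = sqrt(9427.4) = 97.0948

97.0948


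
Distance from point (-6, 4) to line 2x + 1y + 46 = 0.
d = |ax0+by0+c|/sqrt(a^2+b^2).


|2*(-6) + 1*4 + 46| = |38| = 38
sqrt(4 + 1) = sqrt(5) = 2.2361
d = 38/sqrt(5) = 16.9941

16.9941


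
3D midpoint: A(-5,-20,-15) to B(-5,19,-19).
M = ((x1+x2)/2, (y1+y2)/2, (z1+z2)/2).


Mx = (-5- 5)/2 = -5.0000
My = (-20+19)/2 = -0.5000
Mz = (-15- 19)/2 = -17.0000

M = (-5.0000, -0.5000, -17.0000)


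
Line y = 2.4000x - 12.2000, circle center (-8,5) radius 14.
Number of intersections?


Substitute y = 2.4000x - 12.2000: (x+ 8)^2 + (2.4000x- 12.2000-5)^2 = 196
Expand to Ax^2 + Bx + C = 0, where b-k = -17.2
A = 1+m^2 = 6.76
B = 2(m(b-k) - h) = 2(2.4000*(-17.2) + 8) = -66.56
C = h^2 + (b-k)^2 - r^2 = 64 + 295.84 - 196 = 163.84
disc = B^2-4AC = 4430.2336 - 4430.2336 = 0
disc = 0

1 intersection point (tangent)


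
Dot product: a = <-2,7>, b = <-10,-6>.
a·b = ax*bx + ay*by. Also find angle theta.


a·b = -2*(-10) + 7*(-6) = 20 - 42 = -22
|a| = sqrt(4+49) = 7.2801
|b| = sqrt(100+36) = 11.6619
cos(theta) = -22/(sqrt(53)*sqrt(136)) = -22/sqrt(7208) = -0.259129
theta = arccos(-22/sqrt(7208)) = 105.0184 degrees

a·b = -22, theta = 105.0184 deg


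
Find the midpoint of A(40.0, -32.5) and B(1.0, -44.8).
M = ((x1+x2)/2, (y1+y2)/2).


Mx = (40.0 + 1.0)/2 = 41.0/2 = 20.5000
My = (-32.5 - 44.8)/2 = -77.3/2 = -38.6500

(20.5000, -38.6500)


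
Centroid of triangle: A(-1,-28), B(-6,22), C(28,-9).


Gx = (-1- 6+28)/3 = 21/3 = 7.0000
Gy = (-28+22- 9)/3 = -15/3 = -5.0000

G = (7.0000, -5.0000)


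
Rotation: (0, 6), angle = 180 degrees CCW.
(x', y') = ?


cos(180) = -1, sin(180) = 0
x' = 0*(-1) - 6*0 = 0
y' = 0*0 + 6*(-1) = -6

(0, -6)


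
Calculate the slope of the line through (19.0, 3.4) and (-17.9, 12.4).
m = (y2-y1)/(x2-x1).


dy = 12.4 - 3.4 = 9.0
dx = -17.9 - 19.0 = -36.9
m = 9.0/(-36.9) = -0.2439

m = -0.2439


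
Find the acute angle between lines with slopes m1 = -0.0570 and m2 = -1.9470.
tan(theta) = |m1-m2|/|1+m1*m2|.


m1-m2 = 1.89
1+m1*m2 = 1.110979
tan(theta) = |1.89/1.110979| = 1.701202
theta = arctan(|1.89/1.110979|) = 59.5522 degrees (acute angle)

59.5522 degrees


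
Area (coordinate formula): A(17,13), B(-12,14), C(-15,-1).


17*(14+ 1) = 255
-12*(-1-13) = 168
-15*(13-14) = 15
sum = 438
Area = |438|/2 = 219.0000

219.0000 sq units


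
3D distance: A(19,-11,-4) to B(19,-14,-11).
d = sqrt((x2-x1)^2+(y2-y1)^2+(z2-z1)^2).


dx=0, dy=-3, dz=-7
d = sqrt(0+9+49) = sqrt(58) = 7.6158

7.6158


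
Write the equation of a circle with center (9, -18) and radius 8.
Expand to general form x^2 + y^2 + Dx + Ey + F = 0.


(x-9)^2 + (y+ 18)^2 = 8^2
D = -2h = -18, E = -2k = 36
F = h^2+k^2-r^2 = 81+324-64 = 341

x^2 + y^2 - 18x + 36y + 341 = 0


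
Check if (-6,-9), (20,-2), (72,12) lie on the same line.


-6*(-2-12) + 20*(12+ 9) + 72*(-9+ 2)
= 84 + 420 - 504 = 0

Yes, collinear (determinant = 0)


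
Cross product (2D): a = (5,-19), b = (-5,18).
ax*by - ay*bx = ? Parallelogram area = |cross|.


cross = 5*18 + 19*(-5) = 90 - 95 = -5
Parallelogram area = |-5| = 5

cross = -5, parallelogram area = 5


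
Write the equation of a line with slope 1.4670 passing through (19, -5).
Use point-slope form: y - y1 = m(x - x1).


y + 5 = 1.4670(x - 19)
y = 1.4670x - 5 - 1.4670*19
y = 1.4670x - 32.8730

y = 1.4670x - 32.8730


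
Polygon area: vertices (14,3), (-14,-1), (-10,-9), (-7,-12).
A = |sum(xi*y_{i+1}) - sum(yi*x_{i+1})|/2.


sum(xi*y_{i+1}) = 14*(-1) - 14*(-9) - 10*(-12) - 7*3 = 211
sum(yi*x_{i+1}) = 3*(-14) - 1*(-10) - 9*(-7) - 12*14 = -137
Area = |211 + 137|/2 = 348/2 = 174.0000

174.0000 sq units


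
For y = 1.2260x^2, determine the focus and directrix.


a = 1.2260
1/(4a) = 0.2039
Focus = (0, 0.2039)
Directrix: y = -0.2039

Focus = (0, 0.2039), Directrix: y = -0.2039


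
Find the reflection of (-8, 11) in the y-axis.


Reflection rule for y-axis: (-x, y)
(-8, 11) -> (8, 11)

(8, 11)


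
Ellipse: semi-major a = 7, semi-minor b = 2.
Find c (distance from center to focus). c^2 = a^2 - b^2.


c^2 = 7^2 - 2^2 = 49 - 4 = 45
c = sqrt(45) = 6.7082

c = 6.7082


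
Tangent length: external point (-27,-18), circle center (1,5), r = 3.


d = sqrt((-27-1)^2 + (-18-5)^2) = sqrt(784+529) = 36.2353
L = sqrt(1313.0000 - 9) = sqrt(1304.0000) = 36.1109

36.1109


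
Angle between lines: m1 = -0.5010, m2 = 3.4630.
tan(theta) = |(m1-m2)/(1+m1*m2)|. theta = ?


m1-m2 = -3.964
1+m1*m2 = -0.734963
tan(theta) = |-3.964/(-0.734963)| = 5.393469
theta = arctan(|-3.964/(-0.734963)|) = 79.4961 degrees (acute angle)

79.4961 degrees


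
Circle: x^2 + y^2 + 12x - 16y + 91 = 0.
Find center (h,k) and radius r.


h = -D/2 = -12/2 = -6
k = -E/2 = 16/2 = 8
r^2 = h^2 + k^2 - F = 36 + 64 - 91 = 9
r = 3

Center (-6, 8), radius = 3


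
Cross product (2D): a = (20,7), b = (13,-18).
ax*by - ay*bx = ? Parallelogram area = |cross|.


cross = 20*(-18) - 7*13 = -360 - 91 = -451
Parallelogram area = |-451| = 451

cross = -451, parallelogram area = 451


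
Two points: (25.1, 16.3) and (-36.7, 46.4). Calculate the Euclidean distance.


dx = -36.7 - 25.1 = -61.8
dy = 46.4 - 16.3 = 30.1
d = sqrt(3819.24 + 906.01) = sqrt(4725.25) = 68.7405

68.7405


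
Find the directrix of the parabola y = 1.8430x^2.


a = 1.8430
1/(4a) = 0.1356
directrix: y = -0.1356 = -0.1356

y = -0.1356


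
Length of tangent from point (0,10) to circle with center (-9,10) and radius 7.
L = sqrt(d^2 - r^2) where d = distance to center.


d = sqrt((0+ 9)^2 + (10-10)^2) = sqrt(81+0) = 9.0000
L = sqrt(81.0000 - 49) = sqrt(32.0000) = 5.6569

5.6569


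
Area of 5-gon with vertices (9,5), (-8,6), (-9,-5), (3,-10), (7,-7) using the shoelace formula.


sum(xi*y_{i+1}) = 9*6 - 8*(-5) - 9*(-10) + 3*(-7) + 7*5 = 198
sum(yi*x_{i+1}) = 5*(-8) + 6*(-9) - 5*3 - 10*7 - 7*9 = -242
Area = |198 + 242|/2 = 440/2 = 220.0000

220.0000 sq units


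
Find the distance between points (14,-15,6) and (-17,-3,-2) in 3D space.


dx=-31, dy=12, dz=-8
d = sqrt(961+144+64) = sqrt(1169) = 34.1906

34.1906


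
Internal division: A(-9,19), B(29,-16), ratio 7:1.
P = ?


Px = (7*29 + 1*(-9))/8 = 194/8 = 24.2500
Py = (7*(-16) + 1*19)/8 = -93/8 = -11.6250

P = (24.2500, -11.6250)


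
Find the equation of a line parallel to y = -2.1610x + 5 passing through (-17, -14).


Parallel lines have equal slopes.
m2 = -2.1610
b2 = -14 + 2.1610*(-17) = -50.7370

y = -2.1610x - 50.7370


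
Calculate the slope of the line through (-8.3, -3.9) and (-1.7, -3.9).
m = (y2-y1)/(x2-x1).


dy = -3.9 + 3.9 = 0.0
dx = -1.7 + 8.3 = 6.6
m = 0.0/6.6 = 0

m = 0


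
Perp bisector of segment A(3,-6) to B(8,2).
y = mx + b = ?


Midpoint = (5.5, -2)
Slope of AB = dy/dx = 8/5 = 1.6000
Perp slope = -dx/dy = -5/8 = -0.6250
b = My - (perp slope)*Mx = -2 + (5*5.5)/8 = -2 + 3.4375 = 1.4375

y = -0.6250x + 1.4375


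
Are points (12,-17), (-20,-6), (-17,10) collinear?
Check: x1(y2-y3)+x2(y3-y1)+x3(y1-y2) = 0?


12*(-6-10) - 20*(10+ 17) - 17*(-17+ 6)
= -192 - 540 + 187 = -545

No, not collinear (determinant = -545)


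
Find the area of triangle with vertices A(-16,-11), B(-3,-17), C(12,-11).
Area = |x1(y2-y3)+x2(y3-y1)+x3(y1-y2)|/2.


-16*(-17+ 11) = 96
-3*(-11+ 11) = 0
12*(-11+ 17) = 72
sum = 168
Area = |168|/2 = 84.0000

84.0000 sq units


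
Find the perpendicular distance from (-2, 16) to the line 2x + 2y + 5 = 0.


|2*(-2) + 2*16 + 5| = |33| = 33
sqrt(4 + 4) = sqrt(8) = 2.8284
d = 33/sqrt(8) = 11.6673

11.6673


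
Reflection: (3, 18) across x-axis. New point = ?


Reflection rule for x-axis: (x, -y)
(3, 18) -> (3, -18)

(3, -18)


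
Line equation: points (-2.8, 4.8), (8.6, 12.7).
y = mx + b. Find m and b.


m = (7.9)/(11.4) = 0.6930
b = y1 - m*x1 = 4.8 - (7.9*(-2.8))/(11.4) = 4.8 + 1.9404 = 6.7404

y = 0.6930x + 6.7404


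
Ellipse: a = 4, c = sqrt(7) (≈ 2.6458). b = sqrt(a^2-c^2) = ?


b^2 = 4^2 - (sqrt(7))^2 = 16 - 7 = 9
b = sqrt(9) = 3

b = 3


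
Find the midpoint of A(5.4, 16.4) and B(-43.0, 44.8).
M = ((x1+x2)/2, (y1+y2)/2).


Mx = (5.4 - 43.0)/2 = -37.6/2 = -18.8000
My = (16.4 + 44.8)/2 = 61.2/2 = 30.6000

(-18.8000, 30.6000)


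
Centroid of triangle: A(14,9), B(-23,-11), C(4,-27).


Gx = (14- 23+4)/3 = -5/3 = -1.6667
Gy = (9- 11- 27)/3 = -29/3 = -9.6667

G = (-1.6667, -9.6667)


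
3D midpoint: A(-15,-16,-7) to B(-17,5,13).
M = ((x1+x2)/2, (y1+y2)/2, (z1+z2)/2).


Mx = (-15- 17)/2 = -16.0000
My = (-16+5)/2 = -5.5000
Mz = (-7+13)/2 = 3.0000

M = (-16.0000, -5.5000, 3.0000)


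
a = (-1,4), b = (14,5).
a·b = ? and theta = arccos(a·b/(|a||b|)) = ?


a·b = -1*14 + 4*5 = -14 + 20 = 6
|a| = sqrt(1+16) = 4.1231
|b| = sqrt(196+25) = 14.8661
cos(theta) = 6/(sqrt(17)*sqrt(221)) = 6/sqrt(3757) = 0.097888
theta = arccos(6/sqrt(3757)) = 84.3824 degrees

a·b = 6, theta = 84.3824 deg


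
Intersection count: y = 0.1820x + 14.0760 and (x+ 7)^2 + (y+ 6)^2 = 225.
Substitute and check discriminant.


Substitute y = 0.1820x + 14.0760: (x+ 7)^2 + (0.1820x+14.0760+ 6)^2 = 225
Expand to Ax^2 + Bx + C = 0, where b-k = 20.076
A = 1+m^2 = 1.033124
B = 2(m(b-k) - h) = 2(0.1820*20.076 + 7) = 21.307664
C = h^2 + (b-k)^2 - r^2 = 49 + 403.045776 - 225 = 227.045776
disc = B^2-4AC = 454.0165 - 938.2658 = -484.2493
disc < 0

0 intersection points


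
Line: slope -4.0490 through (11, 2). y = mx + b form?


y - 2 = -4.0490(x - 11)
y = -4.0490x + 2 + 4.0490*11
y = -4.0490x + 46.5390

y = -4.0490x + 46.5390


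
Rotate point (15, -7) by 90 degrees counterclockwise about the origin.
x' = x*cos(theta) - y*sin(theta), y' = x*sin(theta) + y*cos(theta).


cos(90) = 0, sin(90) = 1
x' = 15*0 + 7*1 = 7
y' = 15*1 - 7*0 = 15

(7, 15)


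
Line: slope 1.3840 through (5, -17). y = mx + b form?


y + 17 = 1.3840(x - 5)
y = 1.3840x - 17 - 1.3840*5
y = 1.3840x - 23.9200

y = 1.3840x - 23.9200


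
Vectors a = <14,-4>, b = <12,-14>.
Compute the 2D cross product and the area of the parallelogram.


cross = 14*(-14) + 4*12 = -196 + 48 = -148
Parallelogram area = |-148| = 148

cross = -148, parallelogram area = 148


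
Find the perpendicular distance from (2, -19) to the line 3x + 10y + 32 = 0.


|3*2 + 10*(-19) + 32| = |-152| = 152
sqrt(9 + 100) = sqrt(109) = 10.4403
d = 152/sqrt(109) = 14.5590

14.5590


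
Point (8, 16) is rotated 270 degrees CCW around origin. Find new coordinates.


cos(270) = 0, sin(270) = -1
x' = 8*0 - 16*(-1) = 16
y' = 8*(-1) + 16*0 = -8

(16, -8)


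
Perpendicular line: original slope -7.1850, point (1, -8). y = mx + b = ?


Perpendicular slope = -1/m1 = -1/(-7.1850) = 0.1392
b2 = y0 - m2*x0 = -8 + 1/(-7.1850) = -8 - 0.1392 = -8.1392

y = 0.1392x - 8.1392


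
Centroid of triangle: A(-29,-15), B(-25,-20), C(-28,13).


Gx = (-29- 25- 28)/3 = -82/3 = -27.3333
Gy = (-15- 20+13)/3 = -22/3 = -7.3333

G = (-27.3333, -7.3333)


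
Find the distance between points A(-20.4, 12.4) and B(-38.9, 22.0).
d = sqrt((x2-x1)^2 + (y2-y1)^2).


dx = -38.9 + 20.4 = -18.5
dy = 22.0 - 12.4 = 9.6
d = sqrt(342.25 + 92.16) = sqrt(434.41) = 20.8425

20.8425


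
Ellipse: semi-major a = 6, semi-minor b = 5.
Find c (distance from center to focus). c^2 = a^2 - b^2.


c^2 = 6^2 - 5^2 = 36 - 25 = 11
c = sqrt(11) = 3.3166

c = 3.3166


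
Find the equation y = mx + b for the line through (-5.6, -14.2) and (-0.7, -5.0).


m = (9.2)/(4.9) = 1.8776
b = y1 - m*x1 = -14.2 - (9.2*(-5.6))/(4.9) = -14.2 + 10.5143 = -3.6857

y = 1.8776x - 3.6857


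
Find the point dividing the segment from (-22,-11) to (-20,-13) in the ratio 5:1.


Px = (5*(-20) + 1*(-22))/6 = -122/6 = -20.3333
Py = (5*(-13) + 1*(-11))/6 = -76/6 = -12.6667

P = (-20.3333, -12.6667)


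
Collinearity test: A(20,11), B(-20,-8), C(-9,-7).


20*(-8+ 7) - 20*(-7-11) - 9*(11+ 8)
= -20 + 360 - 171 = 169

No, not collinear (determinant = 169)


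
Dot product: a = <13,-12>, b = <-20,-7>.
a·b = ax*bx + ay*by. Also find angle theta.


a·b = 13*(-20) - 12*(-7) = -260 + 84 = -176
|a| = sqrt(169+144) = 17.6918
|b| = sqrt(400+49) = 21.1896
cos(theta) = -176/(sqrt(313)*sqrt(449)) = -176/sqrt(140537) = -0.469480
theta = arccos(-176/sqrt(140537)) = 118.0006 degrees

a·b = -176, theta = 118.0006 deg


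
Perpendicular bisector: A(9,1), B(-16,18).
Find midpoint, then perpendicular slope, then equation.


Midpoint = (-3.5, 9.5)
Slope of AB = dy/dx = 17/(-25) = -0.6800
Perp slope = -dx/dy = 25/17 = 1.4706
b = My - (perp slope)*Mx = 9.5 + (-25*(-3.5))/17 = 9.5 + 5.1471 = 14.6471

y = 1.4706x + 14.6471


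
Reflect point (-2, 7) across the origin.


Reflection rule for origin: (-x, -y)
(-2, 7) -> (2, -7)

(2, -7)


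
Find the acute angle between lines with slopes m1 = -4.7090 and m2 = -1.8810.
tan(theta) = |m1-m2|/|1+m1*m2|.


m1-m2 = -2.828
1+m1*m2 = 9.857629
tan(theta) = |-2.828/9.857629| = 0.286884
theta = arctan(|-2.828/9.857629|) = 16.0074 degrees (acute angle)

16.0074 degrees


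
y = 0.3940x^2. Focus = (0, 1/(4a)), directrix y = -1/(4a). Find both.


a = 0.3940
1/(4a) = 0.6345
Focus = (0, 0.6345)
Directrix: y = -0.6345

Focus = (0, 0.6345), Directrix: y = -0.6345


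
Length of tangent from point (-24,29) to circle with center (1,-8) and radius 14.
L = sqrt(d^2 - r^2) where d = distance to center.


d = sqrt((-24-1)^2 + (29+ 8)^2) = sqrt(625+1369) = 44.6542
L = sqrt(1994.0000 - 196) = sqrt(1798.0000) = 42.4028

42.4028


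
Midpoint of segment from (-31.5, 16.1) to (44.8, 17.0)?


Mx = (-31.5 + 44.8)/2 = 13.3/2 = 6.6500
My = (16.1 + 17.0)/2 = 33.1/2 = 16.5500

(6.6500, 16.5500)


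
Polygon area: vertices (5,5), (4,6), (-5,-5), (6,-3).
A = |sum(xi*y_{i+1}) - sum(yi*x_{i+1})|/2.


sum(xi*y_{i+1}) = 5*6 + 4*(-5) - 5*(-3) + 6*5 = 55
sum(yi*x_{i+1}) = 5*4 + 6*(-5) - 5*6 - 3*5 = -55
Area = |55 + 55|/2 = 110/2 = 55.0000

55.0000 sq units


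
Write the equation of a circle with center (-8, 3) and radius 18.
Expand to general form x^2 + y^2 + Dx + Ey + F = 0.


(x+ 8)^2 + (y-3)^2 = 18^2
D = -2h = 16, E = -2k = -6
F = h^2+k^2-r^2 = 64+9-324 = -251

x^2 + y^2 + 16x - 6y - 251 = 0


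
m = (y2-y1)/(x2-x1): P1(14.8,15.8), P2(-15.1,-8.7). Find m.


dy = -8.7 - 15.8 = -24.5
dx = -15.1 - 14.8 = -29.9
m = -24.5/(-29.9) = 0.8194

m = 0.8194


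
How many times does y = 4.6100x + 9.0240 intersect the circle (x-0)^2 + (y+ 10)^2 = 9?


Substitute y = 4.6100x + 9.0240: (x-0)^2 + (4.6100x+9.0240+ 10)^2 = 9
Expand to Ax^2 + Bx + C = 0, where b-k = 19.024
A = 1+m^2 = 22.2521
B = 2(m(b-k) - h) = 2(4.6100*19.024 - 0) = 175.40128
C = h^2 + (b-k)^2 - r^2 = 0 + 361.912576 - 9 = 352.912576
disc = B^2-4AC = 30765.6090 - 31412.1837 = -646.5747
disc < 0

0 intersection points


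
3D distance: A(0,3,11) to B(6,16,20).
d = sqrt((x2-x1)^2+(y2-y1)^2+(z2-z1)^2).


dx=6, dy=13, dz=9
d = sqrt(36+169+81) = sqrt(286) = 16.9115

16.9115


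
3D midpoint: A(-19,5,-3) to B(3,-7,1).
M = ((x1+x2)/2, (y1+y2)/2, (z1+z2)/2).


Mx = (-19+3)/2 = -8.0000
My = (5- 7)/2 = -1.0000
Mz = (-3+1)/2 = -1.0000

M = (-8.0000, -1.0000, -1.0000)


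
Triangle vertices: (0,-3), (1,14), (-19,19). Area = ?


0*(14-19) = 0
1*(19+ 3) = 22
-19*(-3-14) = 323
sum = 345
Area = |345|/2 = 172.5000

172.5000 sq units


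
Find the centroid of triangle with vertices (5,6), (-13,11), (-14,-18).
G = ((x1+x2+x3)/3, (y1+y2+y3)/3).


Gx = (5- 13- 14)/3 = -22/3 = -7.3333
Gy = (6+11- 18)/3 = -1/3 = -0.3333

G = (-7.3333, -0.3333)


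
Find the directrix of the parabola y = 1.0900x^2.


a = 1.0900
1/(4a) = 0.2294
directrix: y = -0.2294 = -0.2294

y = -0.2294


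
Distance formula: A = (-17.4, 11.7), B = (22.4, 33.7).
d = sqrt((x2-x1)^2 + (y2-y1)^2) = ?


dx = 22.4 + 17.4 = 39.8
dy = 33.7 - 11.7 = 22
d = sqrt(1584.04 + 484) = sqrt(2068.04) = 45.4757

45.4757


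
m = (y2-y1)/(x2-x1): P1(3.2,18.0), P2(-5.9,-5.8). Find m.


dy = -5.8 - 18.0 = -23.8
dx = -5.9 - 3.2 = -9.1
m = -23.8/(-9.1) = 2.6154

m = 2.6154


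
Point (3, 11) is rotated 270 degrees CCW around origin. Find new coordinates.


cos(270) = 0, sin(270) = -1
x' = 3*0 - 11*(-1) = 11
y' = 3*(-1) + 11*0 = -3

(11, -3)


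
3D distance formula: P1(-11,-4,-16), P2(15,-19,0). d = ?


dx=26, dy=-15, dz=16
d = sqrt(676+225+256) = sqrt(1157) = 34.0147

34.0147


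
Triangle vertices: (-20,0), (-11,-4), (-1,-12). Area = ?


-20*(-4+ 12) = -160
-11*(-12-0) = 132
-1*(0+ 4) = -4
sum = -32
Area = |-32|/2 = 16.0000

16.0000 sq units


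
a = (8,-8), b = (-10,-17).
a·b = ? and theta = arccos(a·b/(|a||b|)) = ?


a·b = 8*(-10) - 8*(-17) = -80 + 136 = 56
|a| = sqrt(64+64) = 11.3137
|b| = sqrt(100+289) = 19.7231
cos(theta) = 56/(sqrt(128)*sqrt(389)) = 56/sqrt(49792) = 0.250962
theta = arccos(56/sqrt(49792)) = 75.4655 degrees

a·b = 56, theta = 75.4655 deg


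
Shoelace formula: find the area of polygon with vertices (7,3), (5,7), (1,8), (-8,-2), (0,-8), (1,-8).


sum(xi*y_{i+1}) = 7*7 + 5*8 + 1*(-2) - 8*(-8) + 0*(-8) + 1*3 = 154
sum(yi*x_{i+1}) = 3*5 + 7*1 + 8*(-8) - 2*0 - 8*1 - 8*7 = -106
Area = |154 + 106|/2 = 260/2 = 130.0000

130.0000 sq units


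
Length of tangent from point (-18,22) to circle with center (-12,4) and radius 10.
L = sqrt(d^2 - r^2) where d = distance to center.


d = sqrt((-18+ 12)^2 + (22-4)^2) = sqrt(36+324) = 18.9737
L = sqrt(360.0000 - 100) = sqrt(260.0000) = 16.1245

16.1245


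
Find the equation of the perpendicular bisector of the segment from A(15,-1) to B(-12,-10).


Midpoint = (1.5, -5.5)
Slope of AB = dy/dx = -9/(-27) = 0.3333
Perp slope = -dx/dy = -27/9 = -3.0000
b = My - (perp slope)*Mx = -5.5 + (-27*1.5)/(-9) = -5.5 + 4.5000 = -1.0000

y = -3.0000x - 1.0000
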